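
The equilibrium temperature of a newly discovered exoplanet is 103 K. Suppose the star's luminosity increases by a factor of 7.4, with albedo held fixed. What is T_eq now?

T_eq ≈ 170 K

T_eq ∝ L^(1/4) · d^(−1/2).
T′ = 103 × 7.4^(1/4) = 170 K.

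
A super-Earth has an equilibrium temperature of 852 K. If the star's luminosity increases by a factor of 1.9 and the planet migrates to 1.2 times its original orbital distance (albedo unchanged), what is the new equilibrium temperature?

T_eq ∝ L^(1/4) · d^(−1/2).
T′ = 852 × 1.9^(1/4) / 1.2^(1/2) = 913 K.

T_eq ≈ 913 K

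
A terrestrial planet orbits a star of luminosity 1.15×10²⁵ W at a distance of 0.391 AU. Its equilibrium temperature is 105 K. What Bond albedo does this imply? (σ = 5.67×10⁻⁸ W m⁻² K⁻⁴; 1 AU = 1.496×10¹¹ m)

A ≈ 0.90

d = 0.391 AU = 5.85×10¹⁰ m.
Flux: S = L/(4πd²) = 1.15×10²⁵/(4π×(5.85×10¹⁰)²) = 267 W m⁻².
From T_eq⁴ = S(1−A)/(4σ): 1−A = 4σT_eq⁴/S.
1−A = 4 × 5.67×10⁻⁸ × (105)⁴ / 267 = 0.103.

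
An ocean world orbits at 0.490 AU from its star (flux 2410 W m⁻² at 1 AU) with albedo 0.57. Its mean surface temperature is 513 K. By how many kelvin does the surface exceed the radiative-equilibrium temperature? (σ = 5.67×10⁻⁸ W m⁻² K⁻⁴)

ΔT ≈ 141.6 K

S = 2410/0.490² = 1.004×10⁴ W m⁻².
T_eq = [S(1−A)/(4σ)]^(1/4) = [1.004×10⁴×0.43/(4×5.67×10⁻⁸)]^(1/4) = 371.4 K.
ΔT = T_surf − T_eq = 513 − 371.4.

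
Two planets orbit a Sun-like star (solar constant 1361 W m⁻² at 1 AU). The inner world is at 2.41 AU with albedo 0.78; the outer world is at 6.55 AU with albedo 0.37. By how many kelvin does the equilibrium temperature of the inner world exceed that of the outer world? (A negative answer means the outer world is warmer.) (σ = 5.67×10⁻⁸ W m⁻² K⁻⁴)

T_eq = [S₀(1−A)/(4σd²)]^(1/4), so T ∝ (1−A)^(1/4) / √d.
T₁ = [1361×0.22/(4×5.67×10⁻⁸×2.41²)]^(1/4) = 122.79 K.
T₂ = [1361×0.63/(4×5.67×10⁻⁸×6.55²)]^(1/4) = 96.89 K.

ΔT ≈ 25.9 K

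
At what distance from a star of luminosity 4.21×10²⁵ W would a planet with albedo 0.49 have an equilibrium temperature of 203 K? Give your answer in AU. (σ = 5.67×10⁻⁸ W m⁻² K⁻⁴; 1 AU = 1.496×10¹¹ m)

From T_eq⁴ = L(1−A)/(16πσd²): d = √[L(1−A)/(16πσT_eq⁴)].
d = √[4.21×10²⁵ × 0.51 / (16π × 5.67×10⁻⁸ × (203)⁴)] = 6.66×10¹⁰ m = 0.445 AU.

d ≈ 0.445 AU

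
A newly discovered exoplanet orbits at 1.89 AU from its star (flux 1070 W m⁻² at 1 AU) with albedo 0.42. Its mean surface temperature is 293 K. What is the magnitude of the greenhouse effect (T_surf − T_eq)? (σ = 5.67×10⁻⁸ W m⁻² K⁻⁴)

ΔT ≈ 126.6 K

S = 1070/1.89² = 299.5 W m⁻².
T_eq = [S(1−A)/(4σ)]^(1/4) = [299.5×0.58/(4×5.67×10⁻⁸)]^(1/4) = 166.4 K.
ΔT = T_surf − T_eq = 293 − 166.4.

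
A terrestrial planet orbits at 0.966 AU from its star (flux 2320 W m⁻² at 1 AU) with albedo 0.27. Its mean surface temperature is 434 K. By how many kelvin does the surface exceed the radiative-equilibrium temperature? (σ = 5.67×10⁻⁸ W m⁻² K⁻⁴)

ΔT ≈ 134.9 K

S = 2320/0.966² = 2486 W m⁻².
T_eq = [S(1−A)/(4σ)]^(1/4) = [2486×0.73/(4×5.67×10⁻⁸)]^(1/4) = 299.1 K.
ΔT = T_surf − T_eq = 434 − 299.1.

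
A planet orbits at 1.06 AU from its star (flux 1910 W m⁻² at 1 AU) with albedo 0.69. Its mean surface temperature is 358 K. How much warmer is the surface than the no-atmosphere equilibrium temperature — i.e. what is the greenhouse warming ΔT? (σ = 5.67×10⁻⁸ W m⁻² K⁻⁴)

S = 1910/1.06² = 1700 W m⁻².
T_eq = [S(1−A)/(4σ)]^(1/4) = [1700×0.31/(4×5.67×10⁻⁸)]^(1/4) = 219.6 K.
ΔT = T_surf − T_eq = 358 − 219.6.

ΔT ≈ 138.4 K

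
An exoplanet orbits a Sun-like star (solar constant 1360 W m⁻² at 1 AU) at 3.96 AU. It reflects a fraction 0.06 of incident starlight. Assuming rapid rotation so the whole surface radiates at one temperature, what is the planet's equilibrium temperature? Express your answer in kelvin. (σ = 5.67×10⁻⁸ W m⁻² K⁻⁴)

T_eq ≈ 138 K

Flux at 3.96 AU: S = 1360/3.96² = 86.7 W m⁻².
Energy balance: absorbed = emitted ⇒ πR²·S(1−A) = 4πR²·σT_eq⁴, so T_eq⁴ = S(1−A)/(4σ).
T_eq = [86.7 × 0.94 / (4 × 5.67×10⁻⁸)]^(1/4) = (3.59×10⁸)^(1/4) = 138 K.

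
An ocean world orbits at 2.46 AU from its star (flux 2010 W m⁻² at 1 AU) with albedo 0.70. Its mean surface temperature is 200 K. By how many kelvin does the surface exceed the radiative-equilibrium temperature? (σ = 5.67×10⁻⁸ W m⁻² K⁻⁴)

S = 2010/2.46² = 332.1 W m⁻².
T_eq = [S(1−A)/(4σ)]^(1/4) = [332.1×0.30/(4×5.67×10⁻⁸)]^(1/4) = 144.8 K.
ΔT = T_surf − T_eq = 200 − 144.8.

ΔT ≈ 55.2 K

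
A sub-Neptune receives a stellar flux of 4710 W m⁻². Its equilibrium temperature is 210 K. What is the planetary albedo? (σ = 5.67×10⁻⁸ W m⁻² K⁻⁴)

A ≈ 0.91

From T_eq⁴ = S(1−A)/(4σ): 1−A = 4σT_eq⁴/S.
1−A = 4 × 5.67×10⁻⁸ × (210)⁴ / 4710 = 0.094.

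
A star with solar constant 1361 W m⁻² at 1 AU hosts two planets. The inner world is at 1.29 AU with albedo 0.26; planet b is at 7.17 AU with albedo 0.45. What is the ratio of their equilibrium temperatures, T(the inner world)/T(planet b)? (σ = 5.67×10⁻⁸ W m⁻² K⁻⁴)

T₁/T₂ ≈ 2.539

T_eq = [S₀(1−A)/(4σd²)]^(1/4), so T ∝ (1−A)^(1/4) / √d.
T₁ = [1361×0.74/(4×5.67×10⁻⁸×1.29²)]^(1/4) = 227.28 K.
T₂ = [1361×0.55/(4×5.67×10⁻⁸×7.17²)]^(1/4) = 89.51 K.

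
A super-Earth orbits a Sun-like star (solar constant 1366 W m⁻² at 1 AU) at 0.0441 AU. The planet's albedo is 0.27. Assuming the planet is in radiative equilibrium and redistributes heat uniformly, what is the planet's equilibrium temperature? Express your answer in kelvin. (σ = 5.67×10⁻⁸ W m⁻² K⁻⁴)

Flux at 0.0441 AU: S = 1366/0.0441² = 7.02×10⁵ W m⁻².
Energy balance: absorbed = emitted ⇒ πR²·S(1−A) = 4πR²·σT_eq⁴, so T_eq⁴ = S(1−A)/(4σ).
T_eq = [7.02×10⁵ × 0.73 / (4 × 5.67×10⁻⁸)]^(1/4) = (2.26×10¹²)^(1/4) = 1230 K.

T_eq ≈ 1230 K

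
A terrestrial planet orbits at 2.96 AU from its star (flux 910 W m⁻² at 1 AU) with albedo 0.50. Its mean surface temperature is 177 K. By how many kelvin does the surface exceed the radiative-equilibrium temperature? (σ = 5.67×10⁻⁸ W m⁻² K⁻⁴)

S = 910/2.96² = 103.9 W m⁻².
T_eq = [S(1−A)/(4σ)]^(1/4) = [103.9×0.50/(4×5.67×10⁻⁸)]^(1/4) = 123.0 K.
ΔT = T_surf − T_eq = 177 − 123.0.

ΔT ≈ 54.0 K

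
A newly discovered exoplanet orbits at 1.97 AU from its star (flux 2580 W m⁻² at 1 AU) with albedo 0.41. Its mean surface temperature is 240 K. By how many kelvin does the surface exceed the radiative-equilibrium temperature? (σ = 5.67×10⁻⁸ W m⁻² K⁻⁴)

ΔT ≈ 36.1 K

S = 2580/1.97² = 664.8 W m⁻².
T_eq = [S(1−A)/(4σ)]^(1/4) = [664.8×0.59/(4×5.67×10⁻⁸)]^(1/4) = 203.9 K.
ΔT = T_surf − T_eq = 240 − 203.9.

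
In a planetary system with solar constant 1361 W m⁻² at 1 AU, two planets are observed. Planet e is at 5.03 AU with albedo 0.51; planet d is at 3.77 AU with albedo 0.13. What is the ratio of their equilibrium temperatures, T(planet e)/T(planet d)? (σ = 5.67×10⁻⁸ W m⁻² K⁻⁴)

T₁/T₂ ≈ 0.750

T_eq = [S₀(1−A)/(4σd²)]^(1/4), so T ∝ (1−A)^(1/4) / √d.
T₁ = [1361×0.49/(4×5.67×10⁻⁸×5.03²)]^(1/4) = 103.83 K.
T₂ = [1361×0.87/(4×5.67×10⁻⁸×3.77²)]^(1/4) = 138.44 K.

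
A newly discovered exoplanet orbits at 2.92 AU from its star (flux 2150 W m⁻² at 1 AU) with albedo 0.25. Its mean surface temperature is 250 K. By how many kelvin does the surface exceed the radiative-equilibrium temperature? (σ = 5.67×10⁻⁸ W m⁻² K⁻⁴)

S = 2150/2.92² = 252.2 W m⁻².
T_eq = [S(1−A)/(4σ)]^(1/4) = [252.2×0.75/(4×5.67×10⁻⁸)]^(1/4) = 169.9 K.
ΔT = T_surf − T_eq = 250 − 169.9.

ΔT ≈ 80.1 K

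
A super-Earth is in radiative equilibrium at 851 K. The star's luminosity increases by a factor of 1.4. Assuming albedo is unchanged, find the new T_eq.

T_eq ∝ L^(1/4) · d^(−1/2).
T′ = 851 × 1.4^(1/4) = 926 K.

T_eq ≈ 926 K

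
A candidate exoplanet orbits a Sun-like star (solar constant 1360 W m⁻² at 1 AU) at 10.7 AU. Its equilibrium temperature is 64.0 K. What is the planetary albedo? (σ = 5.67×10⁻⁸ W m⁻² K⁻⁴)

Flux at 10.7 AU: S = 1360/10.7² = 11.9 W m⁻².
From T_eq⁴ = S(1−A)/(4σ): 1−A = 4σT_eq⁴/S.
1−A = 4 × 5.67×10⁻⁸ × (64.0)⁴ / 11.9 = 0.320.

A ≈ 0.68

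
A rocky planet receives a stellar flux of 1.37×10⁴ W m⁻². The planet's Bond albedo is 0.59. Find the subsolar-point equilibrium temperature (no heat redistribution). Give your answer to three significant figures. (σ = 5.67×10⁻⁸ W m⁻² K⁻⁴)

At the subsolar point the surface absorbs S(1−A) and emits σT⁴ per unit area — no factor of 4, since only the local patch is in balance.
T = [1.37×10⁴ × 0.41 / 5.67×10⁻⁸]^(1/4) = (9.91×10¹⁰)^(1/4) = 561 K.

T_ss ≈ 561 K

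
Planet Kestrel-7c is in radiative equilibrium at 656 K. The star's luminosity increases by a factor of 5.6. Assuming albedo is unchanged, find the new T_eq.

T_eq ∝ L^(1/4) · d^(−1/2).
T′ = 656 × 5.6^(1/4) = 1010 K.

T_eq ≈ 1010 K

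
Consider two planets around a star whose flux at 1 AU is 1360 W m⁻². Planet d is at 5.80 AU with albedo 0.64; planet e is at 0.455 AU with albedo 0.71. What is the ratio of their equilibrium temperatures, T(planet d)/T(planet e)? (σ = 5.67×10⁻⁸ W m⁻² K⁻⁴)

T₁/T₂ ≈ 0.296

T_eq = [S₀(1−A)/(4σd²)]^(1/4), so T ∝ (1−A)^(1/4) / √d.
T₁ = [1360×0.36/(4×5.67×10⁻⁸×5.80²)]^(1/4) = 89.50 K.
T₂ = [1360×0.29/(4×5.67×10⁻⁸×0.455²)]^(1/4) = 302.74 K.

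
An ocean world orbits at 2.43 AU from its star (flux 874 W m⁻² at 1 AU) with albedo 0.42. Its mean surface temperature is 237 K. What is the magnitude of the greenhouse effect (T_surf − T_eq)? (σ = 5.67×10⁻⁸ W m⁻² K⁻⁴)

ΔT ≈ 97.5 K

S = 874/2.43² = 148.0 W m⁻².
T_eq = [S(1−A)/(4σ)]^(1/4) = [148.0×0.58/(4×5.67×10⁻⁸)]^(1/4) = 139.5 K.
ΔT = T_surf − T_eq = 237 − 139.5.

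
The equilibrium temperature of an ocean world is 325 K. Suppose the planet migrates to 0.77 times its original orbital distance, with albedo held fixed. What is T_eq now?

T_eq ≈ 370 K

T_eq ∝ L^(1/4) · d^(−1/2).
T′ = 325 / 0.77^(1/2) = 370 K.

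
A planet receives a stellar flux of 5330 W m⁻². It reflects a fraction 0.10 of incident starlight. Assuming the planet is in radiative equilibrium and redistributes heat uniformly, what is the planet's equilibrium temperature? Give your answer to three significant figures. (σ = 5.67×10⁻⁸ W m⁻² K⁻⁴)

Energy balance: absorbed = emitted ⇒ πR²·S(1−A) = 4πR²·σT_eq⁴, so T_eq⁴ = S(1−A)/(4σ).
T_eq = [5330 × 0.90 / (4 × 5.67×10⁻⁸)]^(1/4) = (2.12×10¹⁰)^(1/4) = 381 K.

T_eq ≈ 381 K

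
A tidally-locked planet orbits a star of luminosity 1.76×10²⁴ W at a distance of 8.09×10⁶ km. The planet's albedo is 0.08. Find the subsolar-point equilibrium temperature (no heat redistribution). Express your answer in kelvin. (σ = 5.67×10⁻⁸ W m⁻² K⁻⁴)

d = 8.09×10⁶ km = 8.09×10⁹ m.
Flux: S = L/(4πd²) = 1.76×10²⁴/(4π×(8.09×10⁹)²) = 2140 W m⁻².
At the subsolar point the surface absorbs S(1−A) and emits σT⁴ per unit area — no factor of 4, since only the local patch is in balance.
T = [2140 × 0.92 / 5.67×10⁻⁸]^(1/4) = (3.47×10¹⁰)^(1/4) = 432 K.

T_ss ≈ 432 K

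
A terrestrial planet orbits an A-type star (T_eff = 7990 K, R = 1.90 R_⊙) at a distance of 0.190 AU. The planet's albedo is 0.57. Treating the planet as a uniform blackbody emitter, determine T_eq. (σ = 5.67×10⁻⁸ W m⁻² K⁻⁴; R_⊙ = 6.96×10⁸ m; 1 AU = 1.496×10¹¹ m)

R_⋆ = 1.90 × 6.96×10⁸ = 1.32×10⁹ m.
d = 0.190 AU = 2.84×10¹⁰ m.
L = 4πR_⋆²σT_⋆⁴ = 4π(1.32×10⁹)² × 5.67×10⁻⁸ × (7990)⁴ = 5.08×10²⁷ W.
S = L/(4πd²) = 5.00×10⁵ W m⁻².
Energy balance: absorbed = emitted ⇒ πR²·S(1−A) = 4πR²·σT_eq⁴, so T_eq⁴ = S(1−A)/(4σ).
T_eq = [5.00×10⁵ × 0.43 / (4 × 5.67×10⁻⁸)]^(1/4) = (9.48×10¹¹)^(1/4) = 987 K.

T_eq ≈ 987 K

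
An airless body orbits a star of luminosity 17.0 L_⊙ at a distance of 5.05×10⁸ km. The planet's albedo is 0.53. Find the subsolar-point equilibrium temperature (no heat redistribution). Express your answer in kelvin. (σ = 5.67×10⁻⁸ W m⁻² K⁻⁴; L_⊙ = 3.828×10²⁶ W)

T_ss ≈ 360 K

d = 5.05×10⁸ km = 5.05×10¹¹ m.
L = 17.0 × 3.828×10²⁶ = 6.51×10²⁷ W.
Flux: S = L/(4πd²) = 6.51×10²⁷/(4π×(5.05×10¹¹)²) = 2030 W m⁻².
At the subsolar point the surface absorbs S(1−A) and emits σT⁴ per unit area — no factor of 4, since only the local patch is in balance.
T = [2030 × 0.47 / 5.67×10⁻⁸]^(1/4) = (1.68×10¹⁰)^(1/4) = 360 K.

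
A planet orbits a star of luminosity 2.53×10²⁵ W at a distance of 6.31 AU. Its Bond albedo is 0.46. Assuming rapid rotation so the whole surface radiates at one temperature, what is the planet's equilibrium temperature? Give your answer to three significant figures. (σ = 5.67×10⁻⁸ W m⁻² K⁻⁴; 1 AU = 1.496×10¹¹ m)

d = 6.31 AU = 9.44×10¹¹ m.
Flux: S = L/(4πd²) = 2.53×10²⁵/(4π×(9.44×10¹¹)²) = 2.26 W m⁻².
Energy balance: absorbed = emitted ⇒ πR²·S(1−A) = 4πR²·σT_eq⁴, so T_eq⁴ = S(1−A)/(4σ).
T_eq = [2.26 × 0.54 / (4 × 5.67×10⁻⁸)]^(1/4) = (5.38×10⁶)^(1/4) = 48.2 K.

T_eq ≈ 48.2 K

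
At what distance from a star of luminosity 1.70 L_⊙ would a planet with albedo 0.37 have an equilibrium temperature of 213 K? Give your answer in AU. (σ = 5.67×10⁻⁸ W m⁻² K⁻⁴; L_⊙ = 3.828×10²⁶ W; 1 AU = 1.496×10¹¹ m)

d ≈ 1.77 AU

L = 1.70 × 3.828×10²⁶ = 6.51×10²⁶ W.
From T_eq⁴ = L(1−A)/(16πσd²): d = √[L(1−A)/(16πσT_eq⁴)].
d = √[6.51×10²⁶ × 0.63 / (16π × 5.67×10⁻⁸ × (213)⁴)] = 2.64×10¹¹ m = 1.77 AU.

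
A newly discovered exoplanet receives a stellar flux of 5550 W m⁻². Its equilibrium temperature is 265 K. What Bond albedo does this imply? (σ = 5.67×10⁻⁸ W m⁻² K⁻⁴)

A ≈ 0.80

From T_eq⁴ = S(1−A)/(4σ): 1−A = 4σT_eq⁴/S.
1−A = 4 × 5.67×10⁻⁸ × (265)⁴ / 5550 = 0.202.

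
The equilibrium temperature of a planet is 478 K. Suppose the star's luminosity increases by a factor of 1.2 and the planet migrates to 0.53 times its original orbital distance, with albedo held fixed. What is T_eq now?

T_eq ∝ L^(1/4) · d^(−1/2).
T′ = 478 × 1.2^(1/4) / 0.53^(1/2) = 687 K.

T_eq ≈ 687 K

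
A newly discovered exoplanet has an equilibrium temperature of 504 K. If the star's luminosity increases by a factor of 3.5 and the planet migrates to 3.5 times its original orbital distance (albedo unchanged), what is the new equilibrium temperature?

T_eq ∝ L^(1/4) · d^(−1/2).
T′ = 504 × 3.5^(1/4) / 3.5^(1/2) = 368 K.

T_eq ≈ 368 K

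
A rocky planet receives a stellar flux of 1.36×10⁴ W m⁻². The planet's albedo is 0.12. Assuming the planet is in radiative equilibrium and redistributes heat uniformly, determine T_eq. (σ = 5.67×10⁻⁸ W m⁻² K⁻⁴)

Energy balance: absorbed = emitted ⇒ πR²·S(1−A) = 4πR²·σT_eq⁴, so T_eq⁴ = S(1−A)/(4σ).
T_eq = [1.36×10⁴ × 0.88 / (4 × 5.67×10⁻⁸)]^(1/4) = (5.28×10¹⁰)^(1/4) = 479 K.

T_eq ≈ 479 K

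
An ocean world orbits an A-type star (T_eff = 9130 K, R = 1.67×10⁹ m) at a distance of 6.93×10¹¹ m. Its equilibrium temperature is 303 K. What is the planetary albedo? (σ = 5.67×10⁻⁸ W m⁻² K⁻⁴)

L = 4πR_⋆²σT_⋆⁴ = 4π(1.67×10⁹)² × 5.67×10⁻⁸ × (9130)⁴ = 1.38×10²⁸ W.
S = L/(4πd²) = 2290 W m⁻².
From T_eq⁴ = S(1−A)/(4σ): 1−A = 4σT_eq⁴/S.
1−A = 4 × 5.67×10⁻⁸ × (303)⁴ / 2290 = 0.836.

A ≈ 0.16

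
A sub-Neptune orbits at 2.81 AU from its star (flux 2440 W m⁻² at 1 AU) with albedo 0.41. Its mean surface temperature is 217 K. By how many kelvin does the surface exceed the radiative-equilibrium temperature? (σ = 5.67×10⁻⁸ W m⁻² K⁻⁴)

S = 2440/2.81² = 309.0 W m⁻².
T_eq = [S(1−A)/(4σ)]^(1/4) = [309.0×0.59/(4×5.67×10⁻⁸)]^(1/4) = 168.4 K.
ΔT = T_surf − T_eq = 217 − 168.4.

ΔT ≈ 48.6 K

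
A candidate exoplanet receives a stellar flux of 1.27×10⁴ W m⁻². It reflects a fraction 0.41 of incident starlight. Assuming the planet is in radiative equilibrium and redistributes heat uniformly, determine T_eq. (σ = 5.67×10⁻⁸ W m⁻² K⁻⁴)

T_eq ≈ 426 K

Energy balance: absorbed = emitted ⇒ πR²·S(1−A) = 4πR²·σT_eq⁴, so T_eq⁴ = S(1−A)/(4σ).
T_eq = [1.27×10⁴ × 0.59 / (4 × 5.67×10⁻⁸)]^(1/4) = (3.30×10¹⁰)^(1/4) = 426 K.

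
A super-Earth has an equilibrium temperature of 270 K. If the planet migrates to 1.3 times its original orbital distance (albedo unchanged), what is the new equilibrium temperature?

T_eq ∝ L^(1/4) · d^(−1/2).
T′ = 270 / 1.3^(1/2) = 237 K.

T_eq ≈ 237 K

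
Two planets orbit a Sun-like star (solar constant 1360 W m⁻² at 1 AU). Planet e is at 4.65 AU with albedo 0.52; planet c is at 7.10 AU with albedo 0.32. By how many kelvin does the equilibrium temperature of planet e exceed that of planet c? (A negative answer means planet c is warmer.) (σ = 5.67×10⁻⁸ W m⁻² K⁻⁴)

T_eq = [S₀(1−A)/(4σd²)]^(1/4), so T ∝ (1−A)^(1/4) / √d.
T₁ = [1360×0.48/(4×5.67×10⁻⁸×4.65²)]^(1/4) = 107.41 K.
T₂ = [1360×0.68/(4×5.67×10⁻⁸×7.10²)]^(1/4) = 94.84 K.

ΔT ≈ 12.6 K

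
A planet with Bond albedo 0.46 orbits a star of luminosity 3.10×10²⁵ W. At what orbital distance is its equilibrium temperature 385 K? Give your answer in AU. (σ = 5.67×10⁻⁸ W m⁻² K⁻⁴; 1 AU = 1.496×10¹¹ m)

d ≈ 0.109 AU

From T_eq⁴ = L(1−A)/(16πσd²): d = √[L(1−A)/(16πσT_eq⁴)].
d = √[3.10×10²⁵ × 0.54 / (16π × 5.67×10⁻⁸ × (385)⁴)] = 1.64×10¹⁰ m = 0.109 AU.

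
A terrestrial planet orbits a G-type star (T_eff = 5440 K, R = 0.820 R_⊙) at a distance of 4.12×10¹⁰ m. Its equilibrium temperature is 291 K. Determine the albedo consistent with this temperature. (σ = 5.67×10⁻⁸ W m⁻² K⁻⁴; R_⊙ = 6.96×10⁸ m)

R_⋆ = 0.820 × 6.96×10⁸ = 5.71×10⁸ m.
L = 4πR_⋆²σT_⋆⁴ = 4π(5.71×10⁸)² × 5.67×10⁻⁸ × (5440)⁴ = 2.03×10²⁶ W.
S = L/(4πd²) = 9530 W m⁻².
From T_eq⁴ = S(1−A)/(4σ): 1−A = 4σT_eq⁴/S.
1−A = 4 × 5.67×10⁻⁸ × (291)⁴ / 9530 = 0.171.

A ≈ 0.83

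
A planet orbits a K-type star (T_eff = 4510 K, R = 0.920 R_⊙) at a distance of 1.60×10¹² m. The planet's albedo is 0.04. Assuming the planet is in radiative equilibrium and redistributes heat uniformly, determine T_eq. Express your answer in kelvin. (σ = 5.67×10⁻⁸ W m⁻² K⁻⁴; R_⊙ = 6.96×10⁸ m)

T_eq ≈ 63.1 K

R_⋆ = 0.920 × 6.96×10⁸ = 6.40×10⁸ m.
L = 4πR_⋆²σT_⋆⁴ = 4π(6.40×10⁸)² × 5.67×10⁻⁸ × (4510)⁴ = 1.21×10²⁶ W.
S = L/(4πd²) = 3.76 W m⁻².
Energy balance: absorbed = emitted ⇒ πR²·S(1−A) = 4πR²·σT_eq⁴, so T_eq⁴ = S(1−A)/(4σ).
T_eq = [3.76 × 0.96 / (4 × 5.67×10⁻⁸)]^(1/4) = (1.59×10⁷)^(1/4) = 63.1 K.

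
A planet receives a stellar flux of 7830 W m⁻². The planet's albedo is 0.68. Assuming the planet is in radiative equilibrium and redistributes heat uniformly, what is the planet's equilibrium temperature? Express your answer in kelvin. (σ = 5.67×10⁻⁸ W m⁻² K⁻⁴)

T_eq ≈ 324 K

Energy balance: absorbed = emitted ⇒ πR²·S(1−A) = 4πR²·σT_eq⁴, so T_eq⁴ = S(1−A)/(4σ).
T_eq = [7830 × 0.32 / (4 × 5.67×10⁻⁸)]^(1/4) = (1.10×10¹⁰)^(1/4) = 324 K.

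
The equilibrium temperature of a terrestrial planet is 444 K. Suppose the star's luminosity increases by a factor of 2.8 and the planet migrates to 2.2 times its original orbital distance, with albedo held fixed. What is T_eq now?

T_eq ∝ L^(1/4) · d^(−1/2).
T′ = 444 × 2.8^(1/4) / 2.2^(1/2) = 387 K.

T_eq ≈ 387 K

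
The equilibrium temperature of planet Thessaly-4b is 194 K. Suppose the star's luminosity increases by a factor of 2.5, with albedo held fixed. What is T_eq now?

T_eq ≈ 244 K

T_eq ∝ L^(1/4) · d^(−1/2).
T′ = 194 × 2.5^(1/4) = 244 K.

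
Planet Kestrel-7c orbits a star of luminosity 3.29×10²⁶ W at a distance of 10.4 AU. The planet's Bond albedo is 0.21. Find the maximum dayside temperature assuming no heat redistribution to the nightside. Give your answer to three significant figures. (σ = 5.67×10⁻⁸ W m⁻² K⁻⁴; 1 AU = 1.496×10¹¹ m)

d = 10.4 AU = 1.56×10¹² m.
Flux: S = L/(4πd²) = 3.29×10²⁶/(4π×(1.56×10¹²)²) = 10.8 W m⁻².
With no redistribution each surface element balances locally: S(1−A) = σT⁴.
T = [10.8 × 0.79 / 5.67×10⁻⁸]^(1/4) = (1.51×10⁸)^(1/4) = 111 K.

T_ss ≈ 111 K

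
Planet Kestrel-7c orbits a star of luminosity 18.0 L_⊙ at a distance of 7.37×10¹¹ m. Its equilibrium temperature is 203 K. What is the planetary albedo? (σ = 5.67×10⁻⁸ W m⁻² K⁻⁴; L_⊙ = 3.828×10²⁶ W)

A ≈ 0.62

L = 18.0 × 3.828×10²⁶ = 6.89×10²⁷ W.
Flux: S = L/(4πd²) = 6.89×10²⁷/(4π×(7.37×10¹¹)²) = 1010 W m⁻².
From T_eq⁴ = S(1−A)/(4σ): 1−A = 4σT_eq⁴/S.
1−A = 4 × 5.67×10⁻⁸ × (203)⁴ / 1010 = 0.382.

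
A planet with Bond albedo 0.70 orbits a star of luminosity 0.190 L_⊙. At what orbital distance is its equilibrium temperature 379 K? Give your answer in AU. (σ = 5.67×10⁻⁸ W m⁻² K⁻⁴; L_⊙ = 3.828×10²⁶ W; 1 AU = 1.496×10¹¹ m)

L = 0.190 × 3.828×10²⁶ = 7.27×10²⁵ W.
From T_eq⁴ = L(1−A)/(16πσd²): d = √[L(1−A)/(16πσT_eq⁴)].
d = √[7.27×10²⁵ × 0.30 / (16π × 5.67×10⁻⁸ × (379)⁴)] = 1.93×10¹⁰ m = 0.129 AU.

d ≈ 0.129 AU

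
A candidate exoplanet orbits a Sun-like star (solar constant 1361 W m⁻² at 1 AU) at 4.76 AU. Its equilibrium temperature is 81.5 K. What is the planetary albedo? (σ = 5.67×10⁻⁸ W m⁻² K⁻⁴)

A ≈ 0.83

Flux at 4.76 AU: S = 1361/4.76² = 60.1 W m⁻².
From T_eq⁴ = S(1−A)/(4σ): 1−A = 4σT_eq⁴/S.
1−A = 4 × 5.67×10⁻⁸ × (81.5)⁴ / 60.1 = 0.167.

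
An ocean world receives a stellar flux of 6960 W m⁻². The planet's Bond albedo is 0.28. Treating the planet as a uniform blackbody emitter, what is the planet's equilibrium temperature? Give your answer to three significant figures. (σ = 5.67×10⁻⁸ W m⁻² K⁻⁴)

Energy balance: absorbed = emitted ⇒ πR²·S(1−A) = 4πR²·σT_eq⁴, so T_eq⁴ = S(1−A)/(4σ).
T_eq = [6960 × 0.72 / (4 × 5.67×10⁻⁸)]^(1/4) = (2.21×10¹⁰)^(1/4) = 386 K.

T_eq ≈ 386 K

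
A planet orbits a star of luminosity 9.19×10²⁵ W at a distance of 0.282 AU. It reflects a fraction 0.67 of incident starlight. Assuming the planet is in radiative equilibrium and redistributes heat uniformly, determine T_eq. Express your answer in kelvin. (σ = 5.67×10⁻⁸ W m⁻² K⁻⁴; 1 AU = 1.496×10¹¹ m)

d = 0.282 AU = 4.22×10¹⁰ m.
Flux: S = L/(4πd²) = 9.19×10²⁵/(4π×(4.22×10¹⁰)²) = 4110 W m⁻².
Energy balance: absorbed = emitted ⇒ πR²·S(1−A) = 4πR²·σT_eq⁴, so T_eq⁴ = S(1−A)/(4σ).
T_eq = [4110 × 0.33 / (4 × 5.67×10⁻⁸)]^(1/4) = (5.98×10⁹)^(1/4) = 278 K.

T_eq ≈ 278 K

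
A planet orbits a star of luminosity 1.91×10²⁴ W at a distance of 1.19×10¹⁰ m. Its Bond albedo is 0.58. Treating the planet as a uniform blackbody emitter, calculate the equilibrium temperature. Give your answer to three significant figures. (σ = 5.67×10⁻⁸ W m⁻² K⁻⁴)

T_eq ≈ 211 K

Flux: S = L/(4πd²) = 1.91×10²⁴/(4π×(1.19×10¹⁰)²) = 1070 W m⁻².
Energy balance: absorbed = emitted ⇒ πR²·S(1−A) = 4πR²·σT_eq⁴, so T_eq⁴ = S(1−A)/(4σ).
T_eq = [1070 × 0.42 / (4 × 5.67×10⁻⁸)]^(1/4) = (1.99×10⁹)^(1/4) = 211 K.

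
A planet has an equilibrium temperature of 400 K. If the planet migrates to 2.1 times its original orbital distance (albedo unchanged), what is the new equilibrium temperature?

T_eq ≈ 276 K

T_eq ∝ L^(1/4) · d^(−1/2).
T′ = 400 / 2.1^(1/2) = 276 K.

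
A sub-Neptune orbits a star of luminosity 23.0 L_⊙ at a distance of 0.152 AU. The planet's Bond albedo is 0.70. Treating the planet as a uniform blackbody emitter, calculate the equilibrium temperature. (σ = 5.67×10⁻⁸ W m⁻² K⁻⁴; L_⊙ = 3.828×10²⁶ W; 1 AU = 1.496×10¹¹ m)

d = 0.152 AU = 2.27×10¹⁰ m.
L = 23.0 × 3.828×10²⁶ = 8.80×10²⁷ W.
Flux: S = L/(4πd²) = 8.80×10²⁷/(4π×(2.27×10¹⁰)²) = 1.36×10⁶ W m⁻².
Energy balance: absorbed = emitted ⇒ πR²·S(1−A) = 4πR²·σT_eq⁴, so T_eq⁴ = S(1−A)/(4σ).
T_eq = [1.36×10⁶ × 0.30 / (4 × 5.67×10⁻⁸)]^(1/4) = (1.79×10¹²)^(1/4) = 1160 K.

T_eq ≈ 1160 K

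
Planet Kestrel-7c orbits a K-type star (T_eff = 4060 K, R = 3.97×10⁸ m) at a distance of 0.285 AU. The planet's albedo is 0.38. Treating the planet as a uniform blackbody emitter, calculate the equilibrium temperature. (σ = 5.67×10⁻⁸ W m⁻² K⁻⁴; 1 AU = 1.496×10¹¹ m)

d = 0.285 AU = 4.26×10¹⁰ m.
L = 4πR_⋆²σT_⋆⁴ = 4π(3.97×10⁸)² × 5.67×10⁻⁸ × (4060)⁴ = 3.05×10²⁵ W.
S = L/(4πd²) = 1340 W m⁻².
Energy balance: absorbed = emitted ⇒ πR²·S(1−A) = 4πR²·σT_eq⁴, so T_eq⁴ = S(1−A)/(4σ).
T_eq = [1340 × 0.62 / (4 × 5.67×10⁻⁸)]^(1/4) = (3.65×10⁹)^(1/4) = 246 K.

T_eq ≈ 246 K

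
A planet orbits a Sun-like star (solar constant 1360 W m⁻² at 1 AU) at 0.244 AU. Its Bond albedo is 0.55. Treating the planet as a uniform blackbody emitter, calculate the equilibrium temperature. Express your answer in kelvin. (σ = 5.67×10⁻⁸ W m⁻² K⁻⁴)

Flux at 0.244 AU: S = 1360/0.244² = 2.28×10⁴ W m⁻².
Energy balance: absorbed = emitted ⇒ πR²·S(1−A) = 4πR²·σT_eq⁴, so T_eq⁴ = S(1−A)/(4σ).
T_eq = [2.28×10⁴ × 0.45 / (4 × 5.67×10⁻⁸)]^(1/4) = (4.53×10¹⁰)^(1/4) = 461 K.

T_eq ≈ 461 K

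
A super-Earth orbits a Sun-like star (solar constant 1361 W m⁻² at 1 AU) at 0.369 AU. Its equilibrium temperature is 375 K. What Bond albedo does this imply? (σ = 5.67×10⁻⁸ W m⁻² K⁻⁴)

Flux at 0.369 AU: S = 1361/0.369² = 1.00×10⁴ W m⁻².
From T_eq⁴ = S(1−A)/(4σ): 1−A = 4σT_eq⁴/S.
1−A = 4 × 5.67×10⁻⁸ × (375)⁴ / 1.00×10⁴ = 0.449.

A ≈ 0.55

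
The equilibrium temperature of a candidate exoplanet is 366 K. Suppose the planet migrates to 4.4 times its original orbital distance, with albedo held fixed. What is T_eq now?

T_eq ∝ L^(1/4) · d^(−1/2).
T′ = 366 / 4.4^(1/2) = 174 K.

T_eq ≈ 174 K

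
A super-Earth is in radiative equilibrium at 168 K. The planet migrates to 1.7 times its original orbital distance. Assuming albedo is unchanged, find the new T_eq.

T_eq ≈ 129 K

T_eq ∝ L^(1/4) · d^(−1/2).
T′ = 168 / 1.7^(1/2) = 129 K.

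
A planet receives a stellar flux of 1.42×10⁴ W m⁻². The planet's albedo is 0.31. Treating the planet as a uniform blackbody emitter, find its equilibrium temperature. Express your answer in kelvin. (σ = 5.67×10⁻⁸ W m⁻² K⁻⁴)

Energy balance: absorbed = emitted ⇒ πR²·S(1−A) = 4πR²·σT_eq⁴, so T_eq⁴ = S(1−A)/(4σ).
T_eq = [1.42×10⁴ × 0.69 / (4 × 5.67×10⁻⁸)]^(1/4) = (4.32×10¹⁰)^(1/4) = 456 K.

T_eq ≈ 456 K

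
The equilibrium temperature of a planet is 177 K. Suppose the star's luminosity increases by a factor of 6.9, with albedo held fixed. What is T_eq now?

T_eq ∝ L^(1/4) · d^(−1/2).
T′ = 177 × 6.9^(1/4) = 287 K.

T_eq ≈ 287 K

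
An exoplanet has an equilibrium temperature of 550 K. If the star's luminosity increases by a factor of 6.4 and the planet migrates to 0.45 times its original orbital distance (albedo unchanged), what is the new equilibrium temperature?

T_eq ≈ 1300 K

T_eq ∝ L^(1/4) · d^(−1/2).
T′ = 550 × 6.4^(1/4) / 0.45^(1/2) = 1300 K.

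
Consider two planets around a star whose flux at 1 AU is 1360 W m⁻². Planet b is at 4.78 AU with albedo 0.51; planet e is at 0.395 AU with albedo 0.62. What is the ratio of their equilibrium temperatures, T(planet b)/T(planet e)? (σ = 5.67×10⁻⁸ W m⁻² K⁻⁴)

T_eq = [S₀(1−A)/(4σd²)]^(1/4), so T ∝ (1−A)^(1/4) / √d.
T₁ = [1360×0.49/(4×5.67×10⁻⁸×4.78²)]^(1/4) = 106.49 K.
T₂ = [1360×0.38/(4×5.67×10⁻⁸×0.395²)]^(1/4) = 347.63 K.

T₁/T₂ ≈ 0.306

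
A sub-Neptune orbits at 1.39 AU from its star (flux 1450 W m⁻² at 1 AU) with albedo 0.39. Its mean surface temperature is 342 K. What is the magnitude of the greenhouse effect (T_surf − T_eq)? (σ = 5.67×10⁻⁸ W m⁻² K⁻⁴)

ΔT ≈ 130.0 K

S = 1450/1.39² = 750.5 W m⁻².
T_eq = [S(1−A)/(4σ)]^(1/4) = [750.5×0.61/(4×5.67×10⁻⁸)]^(1/4) = 212.0 K.
ΔT = T_surf − T_eq = 342 − 212.0.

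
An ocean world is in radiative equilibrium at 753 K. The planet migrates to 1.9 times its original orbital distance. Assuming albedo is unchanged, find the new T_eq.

T_eq ≈ 546 K

T_eq ∝ L^(1/4) · d^(−1/2).
T′ = 753 / 1.9^(1/2) = 546 K.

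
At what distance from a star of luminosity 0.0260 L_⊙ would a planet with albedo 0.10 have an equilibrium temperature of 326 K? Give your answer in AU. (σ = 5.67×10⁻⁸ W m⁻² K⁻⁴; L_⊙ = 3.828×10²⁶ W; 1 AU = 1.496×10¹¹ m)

L = 0.0260 × 3.828×10²⁶ = 9.95×10²⁴ W.
From T_eq⁴ = L(1−A)/(16πσd²): d = √[L(1−A)/(16πσT_eq⁴)].
d = √[9.95×10²⁴ × 0.90 / (16π × 5.67×10⁻⁸ × (326)⁴)] = 1.67×10¹⁰ m = 0.112 AU.

d ≈ 0.112 AU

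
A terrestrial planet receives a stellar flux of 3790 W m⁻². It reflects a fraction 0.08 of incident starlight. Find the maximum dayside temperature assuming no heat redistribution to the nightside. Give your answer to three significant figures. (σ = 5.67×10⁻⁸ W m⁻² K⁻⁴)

T_ss ≈ 498 K

With no redistribution each surface element balances locally: S(1−A) = σT⁴.
T = [3790 × 0.92 / 5.67×10⁻⁸]^(1/4) = (6.15×10¹⁰)^(1/4) = 498 K.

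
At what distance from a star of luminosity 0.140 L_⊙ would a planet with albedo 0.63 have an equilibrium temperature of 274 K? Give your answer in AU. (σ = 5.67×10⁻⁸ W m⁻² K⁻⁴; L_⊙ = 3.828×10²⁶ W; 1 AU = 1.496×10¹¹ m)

d ≈ 0.235 AU

L = 0.140 × 3.828×10²⁶ = 5.36×10²⁵ W.
From T_eq⁴ = L(1−A)/(16πσd²): d = √[L(1−A)/(16πσT_eq⁴)].
d = √[5.36×10²⁵ × 0.37 / (16π × 5.67×10⁻⁸ × (274)⁴)] = 3.51×10¹⁰ m = 0.235 AU.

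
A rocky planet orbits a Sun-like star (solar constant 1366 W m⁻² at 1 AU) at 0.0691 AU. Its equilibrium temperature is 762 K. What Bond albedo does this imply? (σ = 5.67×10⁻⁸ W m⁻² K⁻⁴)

A ≈ 0.73

Flux at 0.0691 AU: S = 1366/0.0691² = 2.86×10⁵ W m⁻².
From T_eq⁴ = S(1−A)/(4σ): 1−A = 4σT_eq⁴/S.
1−A = 4 × 5.67×10⁻⁸ × (762)⁴ / 2.86×10⁵ = 0.267.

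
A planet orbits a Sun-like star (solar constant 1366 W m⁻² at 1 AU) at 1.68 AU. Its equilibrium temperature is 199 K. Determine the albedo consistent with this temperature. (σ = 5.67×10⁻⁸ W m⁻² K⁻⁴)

Flux at 1.68 AU: S = 1366/1.68² = 484 W m⁻².
From T_eq⁴ = S(1−A)/(4σ): 1−A = 4σT_eq⁴/S.
1−A = 4 × 5.67×10⁻⁸ × (199)⁴ / 484 = 0.735.

A ≈ 0.27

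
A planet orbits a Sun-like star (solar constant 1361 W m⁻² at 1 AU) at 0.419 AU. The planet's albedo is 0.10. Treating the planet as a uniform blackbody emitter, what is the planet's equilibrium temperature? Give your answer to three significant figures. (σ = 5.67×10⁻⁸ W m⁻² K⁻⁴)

Flux at 0.419 AU: S = 1361/0.419² = 7750 W m⁻².
Energy balance: absorbed = emitted ⇒ πR²·S(1−A) = 4πR²·σT_eq⁴, so T_eq⁴ = S(1−A)/(4σ).
T_eq = [7750 × 0.90 / (4 × 5.67×10⁻⁸)]^(1/4) = (3.08×10¹⁰)^(1/4) = 419 K.

T_eq ≈ 419 K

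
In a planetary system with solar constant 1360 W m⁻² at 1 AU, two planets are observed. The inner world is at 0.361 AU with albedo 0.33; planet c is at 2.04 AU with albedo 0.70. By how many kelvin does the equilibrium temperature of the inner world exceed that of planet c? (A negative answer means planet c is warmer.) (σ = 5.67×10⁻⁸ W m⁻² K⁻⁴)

ΔT ≈ 274.8 K

T_eq = [S₀(1−A)/(4σd²)]^(1/4), so T ∝ (1−A)^(1/4) / √d.
T₁ = [1360×0.67/(4×5.67×10⁻⁸×0.361²)]^(1/4) = 419.02 K.
T₂ = [1360×0.30/(4×5.67×10⁻⁸×2.04²)]^(1/4) = 144.19 K.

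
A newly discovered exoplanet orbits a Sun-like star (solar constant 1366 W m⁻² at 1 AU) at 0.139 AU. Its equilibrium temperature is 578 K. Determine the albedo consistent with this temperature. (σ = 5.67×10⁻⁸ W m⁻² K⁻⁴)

Flux at 0.139 AU: S = 1366/0.139² = 7.07×10⁴ W m⁻².
From T_eq⁴ = S(1−A)/(4σ): 1−A = 4σT_eq⁴/S.
1−A = 4 × 5.67×10⁻⁸ × (578)⁴ / 7.07×10⁴ = 0.358.

A ≈ 0.64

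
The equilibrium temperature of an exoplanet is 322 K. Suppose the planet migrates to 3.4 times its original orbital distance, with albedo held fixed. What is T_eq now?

T_eq ∝ L^(1/4) · d^(−1/2).
T′ = 322 / 3.4^(1/2) = 175 K.

T_eq ≈ 175 K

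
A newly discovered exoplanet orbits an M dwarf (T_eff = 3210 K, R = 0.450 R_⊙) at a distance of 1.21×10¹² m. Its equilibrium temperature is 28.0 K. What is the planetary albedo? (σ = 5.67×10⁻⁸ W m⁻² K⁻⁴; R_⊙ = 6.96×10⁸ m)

R_⋆ = 0.450 × 6.96×10⁸ = 3.13×10⁸ m.
L = 4πR_⋆²σT_⋆⁴ = 4π(3.13×10⁸)² × 5.67×10⁻⁸ × (3210)⁴ = 7.42×10²⁴ W.
S = L/(4πd²) = 0.403 W m⁻².
From T_eq⁴ = S(1−A)/(4σ): 1−A = 4σT_eq⁴/S.
1−A = 4 × 5.67×10⁻⁸ × (28.0)⁴ / 0.403 = 0.346.

A ≈ 0.65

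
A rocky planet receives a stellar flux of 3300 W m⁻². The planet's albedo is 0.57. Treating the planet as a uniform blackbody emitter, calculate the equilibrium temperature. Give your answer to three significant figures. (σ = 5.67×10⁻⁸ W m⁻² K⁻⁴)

T_eq ≈ 281 K

Energy balance: absorbed = emitted ⇒ πR²·S(1−A) = 4πR²·σT_eq⁴, so T_eq⁴ = S(1−A)/(4σ).
T_eq = [3300 × 0.43 / (4 × 5.67×10⁻⁸)]^(1/4) = (6.26×10⁹)^(1/4) = 281 K.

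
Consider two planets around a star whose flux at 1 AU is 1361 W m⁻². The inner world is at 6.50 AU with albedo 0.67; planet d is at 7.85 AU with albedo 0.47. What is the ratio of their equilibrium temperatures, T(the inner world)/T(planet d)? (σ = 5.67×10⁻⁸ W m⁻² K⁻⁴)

T_eq = [S₀(1−A)/(4σd²)]^(1/4), so T ∝ (1−A)^(1/4) / √d.
T₁ = [1361×0.33/(4×5.67×10⁻⁸×6.50²)]^(1/4) = 82.74 K.
T₂ = [1361×0.53/(4×5.67×10⁻⁸×7.85²)]^(1/4) = 84.76 K.

T₁/T₂ ≈ 0.976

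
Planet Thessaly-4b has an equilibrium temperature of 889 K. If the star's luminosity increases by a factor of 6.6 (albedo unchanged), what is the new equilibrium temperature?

T_eq ∝ L^(1/4) · d^(−1/2).
T′ = 889 × 6.6^(1/4) = 1420 K.

T_eq ≈ 1420 K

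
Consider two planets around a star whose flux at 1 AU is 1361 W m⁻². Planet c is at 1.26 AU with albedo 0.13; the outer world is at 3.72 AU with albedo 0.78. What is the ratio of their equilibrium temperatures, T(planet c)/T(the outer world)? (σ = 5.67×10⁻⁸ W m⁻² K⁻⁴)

T₁/T₂ ≈ 2.423

T_eq = [S₀(1−A)/(4σd²)]^(1/4), so T ∝ (1−A)^(1/4) / √d.
T₁ = [1361×0.87/(4×5.67×10⁻⁸×1.26²)]^(1/4) = 239.47 K.
T₂ = [1361×0.22/(4×5.67×10⁻⁸×3.72²)]^(1/4) = 98.83 K.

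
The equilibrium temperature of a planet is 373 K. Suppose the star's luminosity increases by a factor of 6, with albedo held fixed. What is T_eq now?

T_eq ≈ 584 K

T_eq ∝ L^(1/4) · d^(−1/2).
T′ = 373 × 6^(1/4) = 584 K.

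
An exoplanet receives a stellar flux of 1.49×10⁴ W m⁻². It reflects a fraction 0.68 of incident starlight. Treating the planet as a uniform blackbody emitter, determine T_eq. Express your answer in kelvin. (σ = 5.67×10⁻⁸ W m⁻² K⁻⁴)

Energy balance: absorbed = emitted ⇒ πR²·S(1−A) = 4πR²·σT_eq⁴, so T_eq⁴ = S(1−A)/(4σ).
T_eq = [1.49×10⁴ × 0.32 / (4 × 5.67×10⁻⁸)]^(1/4) = (2.10×10¹⁰)^(1/4) = 381 K.

T_eq ≈ 381 K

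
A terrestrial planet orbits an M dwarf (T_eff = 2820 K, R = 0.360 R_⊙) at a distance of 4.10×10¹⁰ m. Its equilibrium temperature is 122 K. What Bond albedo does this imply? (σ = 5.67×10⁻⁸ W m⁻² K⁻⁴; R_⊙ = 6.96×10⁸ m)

R_⋆ = 0.360 × 6.96×10⁸ = 2.51×10⁸ m.
L = 4πR_⋆²σT_⋆⁴ = 4π(2.51×10⁸)² × 5.67×10⁻⁸ × (2820)⁴ = 2.83×10²⁴ W.
S = L/(4πd²) = 134 W m⁻².
From T_eq⁴ = S(1−A)/(4σ): 1−A = 4σT_eq⁴/S.
1−A = 4 × 5.67×10⁻⁸ × (122)⁴ / 134 = 0.375.

A ≈ 0.62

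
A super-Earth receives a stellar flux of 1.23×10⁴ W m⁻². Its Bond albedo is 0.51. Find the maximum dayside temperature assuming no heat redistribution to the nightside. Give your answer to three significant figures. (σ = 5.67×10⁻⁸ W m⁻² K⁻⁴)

With no redistribution each surface element balances locally: S(1−A) = σT⁴.
T = [1.23×10⁴ × 0.49 / 5.67×10⁻⁸]^(1/4) = (1.06×10¹¹)^(1/4) = 571 K.

T_ss ≈ 571 K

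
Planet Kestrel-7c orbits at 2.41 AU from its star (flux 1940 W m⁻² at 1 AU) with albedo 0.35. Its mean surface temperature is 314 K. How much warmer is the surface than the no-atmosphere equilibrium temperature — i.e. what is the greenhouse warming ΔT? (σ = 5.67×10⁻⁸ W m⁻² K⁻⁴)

S = 1940/2.41² = 334.0 W m⁻².
T_eq = [S(1−A)/(4σ)]^(1/4) = [334.0×0.65/(4×5.67×10⁻⁸)]^(1/4) = 175.9 K.
ΔT = T_surf − T_eq = 314 − 175.9.

ΔT ≈ 138.1 K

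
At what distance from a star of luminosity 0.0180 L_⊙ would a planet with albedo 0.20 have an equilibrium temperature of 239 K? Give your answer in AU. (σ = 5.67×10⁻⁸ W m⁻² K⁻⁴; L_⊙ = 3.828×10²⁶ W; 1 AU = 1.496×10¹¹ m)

d ≈ 0.163 AU

L = 0.0180 × 3.828×10²⁶ = 6.89×10²⁴ W.
From T_eq⁴ = L(1−A)/(16πσd²): d = √[L(1−A)/(16πσT_eq⁴)].
d = √[6.89×10²⁴ × 0.80 / (16π × 5.67×10⁻⁸ × (239)⁴)] = 2.43×10¹⁰ m = 0.163 AU.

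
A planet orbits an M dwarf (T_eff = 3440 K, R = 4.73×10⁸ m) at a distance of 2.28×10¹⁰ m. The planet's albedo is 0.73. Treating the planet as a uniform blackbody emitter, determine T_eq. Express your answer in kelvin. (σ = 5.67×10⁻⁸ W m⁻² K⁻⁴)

T_eq ≈ 253 K

L = 4πR_⋆²σT_⋆⁴ = 4π(4.73×10⁸)² × 5.67×10⁻⁸ × (3440)⁴ = 2.23×10²⁵ W.
S = L/(4πd²) = 3420 W m⁻².
Energy balance: absorbed = emitted ⇒ πR²·S(1−A) = 4πR²·σT_eq⁴, so T_eq⁴ = S(1−A)/(4σ).
T_eq = [3420 × 0.27 / (4 × 5.67×10⁻⁸)]^(1/4) = (4.07×10⁹)^(1/4) = 253 K.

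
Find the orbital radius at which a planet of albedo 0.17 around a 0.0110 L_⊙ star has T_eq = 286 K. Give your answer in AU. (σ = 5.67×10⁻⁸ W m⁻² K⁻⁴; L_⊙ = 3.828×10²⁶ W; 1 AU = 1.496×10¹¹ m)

L = 0.0110 × 3.828×10²⁶ = 4.21×10²⁴ W.
From T_eq⁴ = L(1−A)/(16πσd²): d = √[L(1−A)/(16πσT_eq⁴)].
d = √[4.21×10²⁴ × 0.83 / (16π × 5.67×10⁻⁸ × (286)⁴)] = 1.35×10¹⁰ m = 0.0905 AU.

d ≈ 0.0905 AU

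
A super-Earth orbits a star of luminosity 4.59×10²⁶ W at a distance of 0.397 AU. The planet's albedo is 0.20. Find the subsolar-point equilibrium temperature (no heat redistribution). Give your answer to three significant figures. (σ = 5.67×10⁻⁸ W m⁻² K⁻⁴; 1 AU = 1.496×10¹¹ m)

T_ss ≈ 618 K

d = 0.397 AU = 5.94×10¹⁰ m.
Flux: S = L/(4πd²) = 4.59×10²⁶/(4π×(5.94×10¹⁰)²) = 1.04×10⁴ W m⁻².
At the subsolar point the surface absorbs S(1−A) and emits σT⁴ per unit area — no factor of 4, since only the local patch is in balance.
T = [1.04×10⁴ × 0.80 / 5.67×10⁻⁸]^(1/4) = (1.46×10¹¹)^(1/4) = 618 K.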